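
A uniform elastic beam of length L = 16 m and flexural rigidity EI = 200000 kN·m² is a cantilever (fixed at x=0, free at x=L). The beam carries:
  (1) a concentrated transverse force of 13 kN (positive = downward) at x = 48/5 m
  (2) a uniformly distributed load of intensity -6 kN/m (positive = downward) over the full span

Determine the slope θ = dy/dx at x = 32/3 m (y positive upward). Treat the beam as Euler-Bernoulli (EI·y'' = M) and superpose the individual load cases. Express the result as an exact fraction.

θ(32/3) = 35282/2109375 rad

Load 1 — point force P=13 kN at a=48/5 m (b=L-a=32/5):
  θ_1 = -Pa²/(2EI)  [x>a] = -13·(48/5)²/(2·200000) = -234/78125 rad
Load 2 — uniform load w=-6 kN/m over full span:
  θ_2 = -wx(x²-3Lx+3L²)/(6EI) = -(-6)·(32/3)·((32/3)²-3·16·(32/3)+3·16²)/(6·200000) = 1664/84375 rad
Superposition: θ = Σ θ_i = 35282/2109375 rad ≈ 0.016726 rad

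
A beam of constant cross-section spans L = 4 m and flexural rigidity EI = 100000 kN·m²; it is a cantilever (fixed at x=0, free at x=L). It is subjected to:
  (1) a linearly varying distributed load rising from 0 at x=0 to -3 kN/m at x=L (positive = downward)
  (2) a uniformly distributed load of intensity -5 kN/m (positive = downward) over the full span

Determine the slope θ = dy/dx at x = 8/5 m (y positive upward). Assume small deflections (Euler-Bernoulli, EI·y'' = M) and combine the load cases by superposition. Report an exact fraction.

θ(8/5) = 3512/5859375 rad

Load 1 — triangular load w₀=-3 kN/m (0→w₀ over full span):
  θ_1 = (w₀Lx²/4-w₀L²x/3-w₀x⁴/(24L))/EI = ((-3)·4·(8/5)²/4-(-3)·4²·(8/5)/3-(-3)·(8/5)⁴/(24·4))/100000 = 354/1953125 rad
Load 2 — uniform load w=-5 kN/m over full span:
  θ_2 = -wx(x²-3Lx+3L²)/(6EI) = -(-5)·(8/5)·((8/5)²-3·4·(8/5)+3·4²)/(6·100000) = 98/234375 rad
Superposition: θ = Σ θ_i = 3512/5859375 rad ≈ 0.000599 rad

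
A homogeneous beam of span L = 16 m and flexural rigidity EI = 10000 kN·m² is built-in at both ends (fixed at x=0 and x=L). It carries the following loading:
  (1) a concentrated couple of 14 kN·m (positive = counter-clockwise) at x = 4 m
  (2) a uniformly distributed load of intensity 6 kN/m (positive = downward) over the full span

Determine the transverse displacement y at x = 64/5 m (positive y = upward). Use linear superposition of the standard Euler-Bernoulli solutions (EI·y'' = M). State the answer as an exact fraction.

y(64/5) = -15719/390625 m

Load 1 — applied couple M₀=14 kN·m at a=4 m (b=L-a=12):
  y_1 = (R_Ax³/6 - M_Ax²/2 - M₀(x-a)²/2)/EI  [x>a] with R_A=63/64, M_A=-21/8 = ((63/64)·(64/5)³/6 - (-21/8)·(64/5)²/2 - 14·((64/5)-4)²/2)/10000 = 133/78125 m
Load 2 — uniform load w=6 kN/m over full span:
  y_2 = -wx²(L-x)²/(24EI) = -6·(64/5)²·(16-(64/5))²/(24·10000) = -16384/390625 m
Superposition: y = Σ y_i = -15719/390625 m ≈ -0.040241 m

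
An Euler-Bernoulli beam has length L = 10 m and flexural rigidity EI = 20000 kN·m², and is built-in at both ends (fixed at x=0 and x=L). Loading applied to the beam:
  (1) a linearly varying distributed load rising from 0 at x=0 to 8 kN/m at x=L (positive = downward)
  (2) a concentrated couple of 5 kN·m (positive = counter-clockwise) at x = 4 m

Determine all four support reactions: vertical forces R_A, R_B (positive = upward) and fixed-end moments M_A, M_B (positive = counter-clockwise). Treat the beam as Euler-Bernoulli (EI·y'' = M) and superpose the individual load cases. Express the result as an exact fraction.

R_A = 318/25 kN, M_A = 409/15 kN·m, R_B = 682/25 kN, M_B = -192/5 kN·m

Load 1 — triangular load w₀=8 kN/m (0→w₀ over full span):
  R_A = 3w₀L/20 = 3·8·10/20 = 12 kN
  M_A = w₀L²/30 = 8·10²/30 = 80/3 kN·m
  R_B = 7w₀L/20 = 7·8·10/20 = 28 kN
  M_B = -w₀L²/20 = -8·10²/20 = -40 kN·m
Load 2 — applied couple M₀=5 kN·m at a=4 m (b=L-a=6):
  R_A = 6M₀ab/L³ = 6·5·4·6/10³ = 18/25 kN
  M_A = M₀b(2a-b)/L² = 5·6·(2·4-6)/10² = 3/5 kN·m
  R_B = -6M₀ab/L³ = -6·5·4·6/10³ = -18/25 kN
  M_B = M₀a(2b-a)/L² = 5·4·(2·6-4)/10² = 8/5 kN·m
Superposition: R_A = 318/25 kN, M_A = 409/15 kN·m, R_B = 682/25 kN, M_B = -192/5 kN·m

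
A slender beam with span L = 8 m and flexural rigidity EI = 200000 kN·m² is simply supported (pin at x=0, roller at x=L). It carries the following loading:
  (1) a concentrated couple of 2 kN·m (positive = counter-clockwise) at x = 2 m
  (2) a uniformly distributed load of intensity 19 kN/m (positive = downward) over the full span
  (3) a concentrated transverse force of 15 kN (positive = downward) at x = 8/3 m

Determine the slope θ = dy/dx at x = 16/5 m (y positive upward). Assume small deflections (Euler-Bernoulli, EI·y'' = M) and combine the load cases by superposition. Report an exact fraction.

Load 1 — applied couple M₀=2 kN·m at a=2 m (b=L-a=6):
  θ_1 = (M₀x²/(2L)-M₀(x-a)+C₁)/EI  [x>a] with C₁=M₀(3b²-L²)/(6L)=11/6 = (2·(16/5)²/(2·8)-2·((16/5)-2)+(11/6))/200000 = 107/30000000 rad
Load 2 — uniform load w=19 kN/m over full span:
  θ_2 = -w(L³-6Lx²+4x³)/(24EI) = -19·(8³-6·8·(16/5)²+4·(16/5)³)/(24·200000) = -703/1171875 rad
Load 3 — point force P=15 kN at a=8/3 m (b=L-a=16/3):
  θ_3 = -Pa(2L²-6Lx+3x²+a²)/(6LEI)  [x>a] = -15·(8/3)·(2·8²-6·8·(16/5)+3·(16/5)²+(8/3)²)/(6·8·200000) = -43/843750 rad
Superposition: θ = Σ θ_i = -873841/1350000000 rad ≈ -0.000647 rad

θ(16/5) = -873841/1350000000 rad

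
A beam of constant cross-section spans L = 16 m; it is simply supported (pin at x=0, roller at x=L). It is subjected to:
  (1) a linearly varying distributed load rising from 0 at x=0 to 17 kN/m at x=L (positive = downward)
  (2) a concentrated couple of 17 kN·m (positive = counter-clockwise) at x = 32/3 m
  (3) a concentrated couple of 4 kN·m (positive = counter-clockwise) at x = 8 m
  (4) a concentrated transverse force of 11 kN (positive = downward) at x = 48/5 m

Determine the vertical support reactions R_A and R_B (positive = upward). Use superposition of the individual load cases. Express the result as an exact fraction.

Load 1 — triangular load w₀=17 kN/m (0→w₀ over full span):
  R_A = w₀L/6 = 17·16/6 = 136/3 kN
  R_B = w₀L/3 = 17·16/3 = 272/3 kN
Load 2 — applied couple M₀=17 kN·m at a=32/3 m (b=L-a=16/3):
  R_A = M₀/L = 17/16 kN
  R_B = -M₀/L = -17/16 kN
Load 3 — applied couple M₀=4 kN·m at a=8 m (b=L-a=8):
  R_A = M₀/L = 4/16 = 1/4 kN
  R_B = -M₀/L = -4/16 = -1/4 kN
Load 4 — point force P=11 kN at a=48/5 m (b=L-a=32/5):
  R_A = Pb/L = 11·(32/5)/16 = 22/5 kN
  R_B = Pa/L = 11·(48/5)/16 = 33/5 kN
Superposition: R_A = 12251/240 kN, R_B = 23029/240 kN

R_A = 12251/240 kN, R_B = 23029/240 kN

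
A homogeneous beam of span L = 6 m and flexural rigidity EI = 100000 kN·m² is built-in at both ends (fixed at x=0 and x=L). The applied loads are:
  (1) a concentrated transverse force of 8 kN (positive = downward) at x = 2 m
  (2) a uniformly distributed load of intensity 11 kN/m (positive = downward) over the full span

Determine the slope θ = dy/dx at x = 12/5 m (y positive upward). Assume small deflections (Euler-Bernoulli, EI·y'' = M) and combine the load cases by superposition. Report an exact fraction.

Load 1 — point force P=8 kN at a=2 m (b=L-a=4):
  θ_1 = Pa²(L-x)(2bL-(3b+a)(L-x))/(2L³EI)  [x>a] = 8·2²·(6-(12/5))·(2·4·6-(3·4+2)·(6-(12/5)))/(2·6³·100000) = -1/156250 rad
Load 2 — uniform load w=11 kN/m over full span:
  θ_2 = -wx(L-x)(L-2x)/(12EI) = -11·(12/5)·(6-(12/5))·(6-2·(12/5))/(12·100000) = -297/3125000 rad
Superposition: θ = Σ θ_i = -317/3125000 rad ≈ -0.000101 rad

θ(12/5) = -317/3125000 rad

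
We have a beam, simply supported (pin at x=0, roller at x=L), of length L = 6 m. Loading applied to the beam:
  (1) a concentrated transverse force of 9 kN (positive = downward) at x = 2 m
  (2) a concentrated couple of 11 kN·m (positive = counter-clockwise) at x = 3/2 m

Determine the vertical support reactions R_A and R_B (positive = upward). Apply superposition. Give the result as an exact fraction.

R_A = 47/6 kN, R_B = 7/6 kN

Load 1 — point force P=9 kN at a=2 m (b=L-a=4):
  R_A = Pb/L = 9·4/6 = 6 kN
  R_B = Pa/L = 9·2/6 = 3 kN
Load 2 — applied couple M₀=11 kN·m at a=3/2 m (b=L-a=9/2):
  R_A = M₀/L = 11/6 kN
  R_B = -M₀/L = -11/6 kN
Superposition: R_A = 47/6 kN, R_B = 7/6 kN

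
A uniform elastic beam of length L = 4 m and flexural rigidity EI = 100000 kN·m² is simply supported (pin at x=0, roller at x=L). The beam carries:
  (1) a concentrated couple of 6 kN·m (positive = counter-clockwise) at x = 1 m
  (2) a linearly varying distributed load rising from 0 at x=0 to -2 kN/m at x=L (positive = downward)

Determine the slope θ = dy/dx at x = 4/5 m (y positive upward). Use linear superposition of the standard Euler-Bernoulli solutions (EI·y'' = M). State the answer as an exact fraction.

Load 1 — applied couple M₀=6 kN·m at a=1 m (b=L-a=3):
  θ_1 = (M₀x²/(2L)+C₁)/EI  [x≤a] with C₁=M₀(3b²-L²)/(6L)=11/4 = (6·(4/5)²/(2·4)+(11/4))/100000 = 323/10000000 rad
Load 2 — triangular load w₀=-2 kN/m (0→w₀ over full span):
  θ_2 = -w₀(7L⁴-30L²x²+15x⁴)/(360LEI) = -(-2)·(7·4⁴-30·4²·(4/5)²+15·(4/5)⁴)/(360·4·100000) = 364/17578125 rad
Superposition: θ = Σ θ_i = 119267/2250000000 rad ≈ 0.000053 rad

θ(4/5) = 119267/2250000000 rad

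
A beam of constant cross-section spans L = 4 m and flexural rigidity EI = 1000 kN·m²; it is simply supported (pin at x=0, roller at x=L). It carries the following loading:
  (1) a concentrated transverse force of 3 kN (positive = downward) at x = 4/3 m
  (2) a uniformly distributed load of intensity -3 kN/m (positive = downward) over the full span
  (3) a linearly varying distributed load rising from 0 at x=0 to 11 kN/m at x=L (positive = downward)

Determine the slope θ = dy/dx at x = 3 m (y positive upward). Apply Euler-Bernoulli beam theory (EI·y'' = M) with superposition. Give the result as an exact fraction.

θ(3) = 27649/4320000 rad

Load 1 — point force P=3 kN at a=4/3 m (b=L-a=8/3):
  θ_1 = -Pa(2L²-6Lx+3x²+a²)/(6LEI)  [x>a] = -3·(4/3)·(2·4²-6·4·3+3·3²+(4/3)²)/(6·4·1000) = 101/54000 rad
Load 2 — uniform load w=-3 kN/m over full span:
  θ_2 = -w(L³-6Lx²+4x³)/(24EI) = -(-3)·(4³-6·4·3²+4·3³)/(24·1000) = -11/2000 rad
Load 3 — triangular load w₀=11 kN/m (0→w₀ over full span):
  θ_3 = -w₀(7L⁴-30L²x²+15x⁴)/(360LEI) = -11·(7·4⁴-30·4²·3²+15·3⁴)/(360·4·1000) = 14443/1440000 rad
Superposition: θ = Σ θ_i = 27649/4320000 rad ≈ 0.006400 rad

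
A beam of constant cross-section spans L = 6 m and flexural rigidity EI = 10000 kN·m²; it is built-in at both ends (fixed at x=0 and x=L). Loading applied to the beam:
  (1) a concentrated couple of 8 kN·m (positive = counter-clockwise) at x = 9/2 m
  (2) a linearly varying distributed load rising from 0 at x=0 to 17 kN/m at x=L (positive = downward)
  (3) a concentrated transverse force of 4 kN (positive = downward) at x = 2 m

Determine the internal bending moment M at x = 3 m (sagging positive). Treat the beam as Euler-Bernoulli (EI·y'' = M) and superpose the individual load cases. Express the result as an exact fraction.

Load 1 — applied couple M₀=8 kN·m at a=9/2 m (b=L-a=3/2):
  M_1 = R_Ax - M_A  [x≤a] with R_A=3/2, M_A=5/2 = (3/2)·3 - (5/2) = 2 kN·m
Load 2 — triangular load w₀=17 kN/m (0→w₀ over full span):
  M_2 = 3w₀Lx/20 - w₀L²/30 - w₀x³/(6L) = 3·17·6·3/20 - 17·6²/30 - 17·3³/(6·6) = 51/4 kN·m
Load 3 — point force P=4 kN at a=2 m (b=L-a=4):
  M_3 = Pa²(a+3b)(L-x)/L³ - Pa²b/L²  [x>a] = 4·2²·(2+3·4)·(6-3)/6³ - 4·2²·4/6² = 4/3 kN·m
Superposition: M = Σ M_i = 193/12 kN·m ≈ 16.083333 kN·m

M(3) = 193/12 kN·m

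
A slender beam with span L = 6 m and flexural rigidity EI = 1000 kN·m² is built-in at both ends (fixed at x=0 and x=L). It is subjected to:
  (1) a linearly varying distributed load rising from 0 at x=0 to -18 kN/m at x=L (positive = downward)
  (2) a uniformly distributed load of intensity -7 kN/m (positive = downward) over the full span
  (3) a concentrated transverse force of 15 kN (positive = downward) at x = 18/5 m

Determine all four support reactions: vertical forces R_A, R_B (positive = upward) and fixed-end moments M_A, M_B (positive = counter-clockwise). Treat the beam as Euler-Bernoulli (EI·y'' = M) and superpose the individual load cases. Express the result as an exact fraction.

Load 1 — triangular load w₀=-18 kN/m (0→w₀ over full span):
  R_A = 3w₀L/20 = 3·(-18)·6/20 = -81/5 kN
  M_A = w₀L²/30 = (-18)·6²/30 = -108/5 kN·m
  R_B = 7w₀L/20 = 7·(-18)·6/20 = -189/5 kN
  M_B = -w₀L²/20 = -(-18)·6²/20 = 162/5 kN·m
Load 2 — uniform load w=-7 kN/m over full span:
  R_A = wL/2 = (-7)·6/2 = -21 kN
  M_A = wL²/12 = (-7)·6²/12 = -21 kN·m
  R_B = wL/2 = (-7)·6/2 = -21 kN
  M_B = -wL²/12 = -(-7)·6²/12 = 21 kN·m
Load 3 — point force P=15 kN at a=18/5 m (b=L-a=12/5):
  R_A = Pb²(3a+b)/L³ = 15·(12/5)²·(3·(18/5)+(12/5))/6³ = 132/25 kN
  M_A = Pab²/L² = 15·(18/5)·(12/5)²/6² = 216/25 kN·m
  R_B = Pa²(a+3b)/L³ = 15·(18/5)²·((18/5)+3·(12/5))/6³ = 243/25 kN
  M_B = -Pa²b/L² = -15·(18/5)²·(12/5)/6² = -324/25 kN·m
Superposition: R_A = -798/25 kN, M_A = -849/25 kN·m, R_B = -1227/25 kN, M_B = 1011/25 kN·m

R_A = -798/25 kN, M_A = -849/25 kN·m, R_B = -1227/25 kN, M_B = 1011/25 kN·m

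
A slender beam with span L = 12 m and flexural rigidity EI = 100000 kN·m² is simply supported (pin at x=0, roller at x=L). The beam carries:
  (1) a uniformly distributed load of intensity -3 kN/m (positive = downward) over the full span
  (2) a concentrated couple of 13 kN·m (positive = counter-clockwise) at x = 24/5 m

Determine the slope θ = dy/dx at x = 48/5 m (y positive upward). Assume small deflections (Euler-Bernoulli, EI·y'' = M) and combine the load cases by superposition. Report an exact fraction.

θ(48/5) = -5671/3125000 rad

Load 1 — uniform load w=-3 kN/m over full span:
  θ_1 = -w(L³-6Lx²+4x³)/(24EI) = -(-3)·(12³-6·12·(48/5)²+4·(48/5)³)/(24·100000) = -2673/1562500 rad
Load 2 — applied couple M₀=13 kN·m at a=24/5 m (b=L-a=36/5):
  θ_2 = (M₀x²/(2L)-M₀(x-a)+C₁)/EI  [x>a] with C₁=M₀(3b²-L²)/(6L)=52/25 = (13·(48/5)²/(2·12)-13·((48/5)-(24/5))+(52/25))/100000 = -13/125000 rad
Superposition: θ = Σ θ_i = -5671/3125000 rad ≈ -0.001815 rad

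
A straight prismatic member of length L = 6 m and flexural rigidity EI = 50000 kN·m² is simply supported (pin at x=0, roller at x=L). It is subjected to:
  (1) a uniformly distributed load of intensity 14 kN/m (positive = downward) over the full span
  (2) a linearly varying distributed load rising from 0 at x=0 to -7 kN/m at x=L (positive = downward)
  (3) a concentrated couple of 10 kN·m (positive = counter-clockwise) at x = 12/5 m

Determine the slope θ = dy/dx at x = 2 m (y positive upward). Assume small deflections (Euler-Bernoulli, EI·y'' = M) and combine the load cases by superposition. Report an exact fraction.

θ(2) = -227/281250 rad

Load 1 — uniform load w=14 kN/m over full span:
  θ_1 = -w(L³-6Lx²+4x³)/(24EI) = -14·(6³-6·6·2²+4·2³)/(24·50000) = -91/75000 rad
Load 2 — triangular load w₀=-7 kN/m (0→w₀ over full span):
  θ_2 = -w₀(7L⁴-30L²x²+15x⁴)/(360LEI) = -(-7)·(7·6⁴-30·6²·2²+15·2⁴)/(360·6·50000) = 91/281250 rad
Load 3 — applied couple M₀=10 kN·m at a=12/5 m (b=L-a=18/5):
  θ_3 = (M₀x²/(2L)+C₁)/EI  [x≤a] with C₁=M₀(3b²-L²)/(6L)=4/5 = (10·2²/(2·6)+(4/5))/50000 = 31/375000 rad
Superposition: θ = Σ θ_i = -227/281250 rad ≈ -0.000807 rad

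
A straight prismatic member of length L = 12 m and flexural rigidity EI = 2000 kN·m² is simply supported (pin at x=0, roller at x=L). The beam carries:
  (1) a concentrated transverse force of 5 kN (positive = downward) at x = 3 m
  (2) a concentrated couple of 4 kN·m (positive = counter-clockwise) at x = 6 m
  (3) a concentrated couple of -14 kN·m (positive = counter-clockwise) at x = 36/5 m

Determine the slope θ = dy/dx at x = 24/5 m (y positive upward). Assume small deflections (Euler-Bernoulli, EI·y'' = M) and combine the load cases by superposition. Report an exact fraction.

Load 1 — point force P=5 kN at a=3 m (b=L-a=9):
  θ_1 = -Pa(2L²-6Lx+3x²+a²)/(6LEI)  [x>a] = -5·3·(2·12²-6·12·(24/5)+3·(24/5)²+3²)/(6·12·2000) = -171/80000 rad
Load 2 — applied couple M₀=4 kN·m at a=6 m (b=L-a=6):
  θ_2 = (M₀x²/(2L)+C₁)/EI  [x≤a] with C₁=M₀(3b²-L²)/(6L)=-2 = (4·(24/5)²/(2·12)+(-2))/2000 = 23/25000 rad
Load 3 — applied couple M₀=-14 kN·m at a=36/5 m (b=L-a=24/5):
  θ_3 = (M₀x²/(2L)+C₁)/EI  [x≤a] with C₁=M₀(3b²-L²)/(6L)=364/25 = ((-14)·(24/5)²/(2·12)+(364/25))/2000 = 7/12500 rad
Superposition: θ = Σ θ_i = -263/400000 rad ≈ -0.000657 rad

θ(24/5) = -263/400000 rad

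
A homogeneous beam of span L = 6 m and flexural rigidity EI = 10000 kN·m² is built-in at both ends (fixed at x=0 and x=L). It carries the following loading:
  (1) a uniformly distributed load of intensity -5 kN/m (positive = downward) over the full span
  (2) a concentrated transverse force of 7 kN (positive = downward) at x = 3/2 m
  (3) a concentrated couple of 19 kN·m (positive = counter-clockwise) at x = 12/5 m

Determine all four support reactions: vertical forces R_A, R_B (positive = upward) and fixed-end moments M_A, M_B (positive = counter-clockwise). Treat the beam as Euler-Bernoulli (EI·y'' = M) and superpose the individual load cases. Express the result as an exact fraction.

Load 1 — uniform load w=-5 kN/m over full span:
  R_A = wL/2 = (-5)·6/2 = -15 kN
  M_A = wL²/12 = (-5)·6²/12 = -15 kN·m
  R_B = wL/2 = (-5)·6/2 = -15 kN
  M_B = -wL²/12 = -(-5)·6²/12 = 15 kN·m
Load 2 — point force P=7 kN at a=3/2 m (b=L-a=9/2):
  R_A = Pb²(3a+b)/L³ = 7·(9/2)²·(3·(3/2)+(9/2))/6³ = 189/32 kN
  M_A = Pab²/L² = 7·(3/2)·(9/2)²/6² = 189/32 kN·m
  R_B = Pa²(a+3b)/L³ = 7·(3/2)²·((3/2)+3·(9/2))/6³ = 35/32 kN
  M_B = -Pa²b/L² = -7·(3/2)²·(9/2)/6² = -63/32 kN·m
Load 3 — applied couple M₀=19 kN·m at a=12/5 m (b=L-a=18/5):
  R_A = 6M₀ab/L³ = 6·19·(12/5)·(18/5)/6³ = 114/25 kN
  M_A = M₀b(2a-b)/L² = 19·(18/5)·(2·(12/5)-(18/5))/6² = 57/25 kN·m
  R_B = -6M₀ab/L³ = -6·19·(12/5)·(18/5)/6³ = -114/25 kN
  M_B = M₀a(2b-a)/L² = 19·(12/5)·(2·(18/5)-(12/5))/6² = 152/25 kN·m
Superposition: R_A = -3627/800 kN, M_A = -5451/800 kN·m, R_B = -14773/800 kN, M_B = 15289/800 kN·m

R_A = -3627/800 kN, M_A = -5451/800 kN·m, R_B = -14773/800 kN, M_B = 15289/800 kN·m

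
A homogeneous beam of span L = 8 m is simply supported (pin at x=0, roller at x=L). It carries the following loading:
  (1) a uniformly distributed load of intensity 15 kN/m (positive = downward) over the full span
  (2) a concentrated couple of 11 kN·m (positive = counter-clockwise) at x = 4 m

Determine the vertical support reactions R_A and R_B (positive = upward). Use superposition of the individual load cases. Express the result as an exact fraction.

Load 1 — uniform load w=15 kN/m over full span:
  R_A = wL/2 = 15·8/2 = 60 kN
  R_B = wL/2 = 15·8/2 = 60 kN
Load 2 — applied couple M₀=11 kN·m at a=4 m (b=L-a=4):
  R_A = M₀/L = 11/8 kN
  R_B = -M₀/L = -11/8 kN
Superposition: R_A = 491/8 kN, R_B = 469/8 kN

R_A = 491/8 kN, R_B = 469/8 kN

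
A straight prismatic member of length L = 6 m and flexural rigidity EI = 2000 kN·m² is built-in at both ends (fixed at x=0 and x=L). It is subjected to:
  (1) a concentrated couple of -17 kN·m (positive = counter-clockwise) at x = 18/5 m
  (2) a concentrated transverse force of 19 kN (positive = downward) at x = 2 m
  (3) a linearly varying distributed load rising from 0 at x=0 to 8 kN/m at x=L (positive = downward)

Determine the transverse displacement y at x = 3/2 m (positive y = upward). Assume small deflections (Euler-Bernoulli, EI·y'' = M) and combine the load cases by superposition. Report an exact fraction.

y(3/2) = -13529/1920000 m

Load 1 — applied couple M₀=-17 kN·m at a=18/5 m (b=L-a=12/5):
  y_1 = (R_Ax³/6 - M_Ax²/2)/EI  [x≤a] with R_A=-102/25, M_A=-136/25 = ((-102/25)·(3/2)³/6 - (-136/25)·(3/2)²/2)/2000 = 153/80000 m
Load 2 — point force P=19 kN at a=2 m (b=L-a=4):
  y_2 = -Pb²x²(3aL-(3a+b)x)/(6L³EI)  [x≤a] = -19·4²·(3/2)²·(3·2·6-(3·2+4)·(3/2))/(6·6³·2000) = -133/24000 m
Load 3 — triangular load w₀=8 kN/m (0→w₀ over full span):
  y_3 = -w₀x²(L-x)²(x+2L)/(120LEI) = -8·(3/2)²·(6-(3/2))²·((3/2)+2·6)/(120·6·2000) = -2187/640000 m
Superposition: y = Σ y_i = -13529/1920000 m ≈ -0.007046 m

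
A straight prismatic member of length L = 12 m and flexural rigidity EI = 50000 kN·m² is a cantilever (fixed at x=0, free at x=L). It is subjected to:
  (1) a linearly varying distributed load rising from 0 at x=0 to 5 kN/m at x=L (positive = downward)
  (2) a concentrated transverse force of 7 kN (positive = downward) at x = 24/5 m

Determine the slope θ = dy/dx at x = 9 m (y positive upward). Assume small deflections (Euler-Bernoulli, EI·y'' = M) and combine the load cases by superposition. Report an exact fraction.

θ(9) = -911637/40000000 rad

Load 1 — triangular load w₀=5 kN/m (0→w₀ over full span):
  θ_1 = (w₀Lx²/4-w₀L²x/3-w₀x⁴/(24L))/EI = (5·12·9²/4-5·12²·9/3-5·9⁴/(24·12))/50000 = -6777/320000 rad
Load 2 — point force P=7 kN at a=24/5 m (b=L-a=36/5):
  θ_2 = -Pa²/(2EI)  [x>a] = -7·(24/5)²/(2·50000) = -126/78125 rad
Superposition: θ = Σ θ_i = -911637/40000000 rad ≈ -0.022791 rad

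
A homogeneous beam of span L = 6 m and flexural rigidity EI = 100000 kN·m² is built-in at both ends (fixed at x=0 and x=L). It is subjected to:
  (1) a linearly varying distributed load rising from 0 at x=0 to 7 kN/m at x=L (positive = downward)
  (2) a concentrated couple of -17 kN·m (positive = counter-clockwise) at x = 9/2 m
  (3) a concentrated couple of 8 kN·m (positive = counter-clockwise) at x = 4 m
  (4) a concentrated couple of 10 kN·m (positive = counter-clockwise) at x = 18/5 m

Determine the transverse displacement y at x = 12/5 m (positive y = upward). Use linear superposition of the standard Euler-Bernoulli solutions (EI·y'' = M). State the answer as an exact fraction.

y(12/5) = -305167/3125000000 m

Load 1 — triangular load w₀=7 kN/m (0→w₀ over full span):
  y_1 = -w₀x²(L-x)²(x+2L)/(120LEI) = -7·(12/5)²·(6-(12/5))²·((12/5)+2·6)/(120·6·100000) = -5103/48828125 m
Load 2 — applied couple M₀=-17 kN·m at a=9/2 m (b=L-a=3/2):
  y_2 = (R_Ax³/6 - M_Ax²/2)/EI  [x≤a] with R_A=-51/16, M_A=-85/16 = ((-51/16)·(12/5)³/6 - (-85/16)·(12/5)²/2)/100000 = 1989/25000000 m
Load 3 — applied couple M₀=8 kN·m at a=4 m (b=L-a=2):
  y_3 = (R_Ax³/6 - M_Ax²/2)/EI  [x≤a] with R_A=16/9, M_A=8/3 = ((16/9)·(12/5)³/6 - (8/3)·(12/5)²/2)/100000 = -14/390625 m
Load 4 — applied couple M₀=10 kN·m at a=18/5 m (b=L-a=12/5):
  y_4 = (R_Ax³/6 - M_Ax²/2)/EI  [x≤a] with R_A=12/5, M_A=16/5 = ((12/5)·(12/5)³/6 - (16/5)·(12/5)²/2)/100000 = -72/1953125 m
Superposition: y = Σ y_i = -305167/3125000000 m ≈ -0.000098 m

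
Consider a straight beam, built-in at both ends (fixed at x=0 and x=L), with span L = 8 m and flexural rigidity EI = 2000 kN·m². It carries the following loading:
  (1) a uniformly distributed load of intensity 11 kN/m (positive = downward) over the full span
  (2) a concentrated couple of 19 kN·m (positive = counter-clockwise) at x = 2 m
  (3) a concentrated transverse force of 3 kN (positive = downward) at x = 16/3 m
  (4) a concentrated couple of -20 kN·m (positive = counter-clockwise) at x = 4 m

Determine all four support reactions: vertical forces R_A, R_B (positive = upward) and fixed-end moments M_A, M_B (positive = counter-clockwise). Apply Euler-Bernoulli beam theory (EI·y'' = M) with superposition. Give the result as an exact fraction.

R_A = 25171/576 kN, M_A = 7471/144 kN·m, R_B = 27245/576 kN, M_B = -8825/144 kN·m

Load 1 — uniform load w=11 kN/m over full span:
  R_A = wL/2 = 11·8/2 = 44 kN
  M_A = wL²/12 = 11·8²/12 = 176/3 kN·m
  R_B = wL/2 = 11·8/2 = 44 kN
  M_B = -wL²/12 = -11·8²/12 = -176/3 kN·m
Load 2 — applied couple M₀=19 kN·m at a=2 m (b=L-a=6):
  R_A = 6M₀ab/L³ = 6·19·2·6/8³ = 171/64 kN
  M_A = M₀b(2a-b)/L² = 19·6·(2·2-6)/8² = -57/16 kN·m
  R_B = -6M₀ab/L³ = -6·19·2·6/8³ = -171/64 kN
  M_B = M₀a(2b-a)/L² = 19·2·(2·6-2)/8² = 95/16 kN·m
Load 3 — point force P=3 kN at a=16/3 m (b=L-a=8/3):
  R_A = Pb²(3a+b)/L³ = 3·(8/3)²·(3·(16/3)+(8/3))/8³ = 7/9 kN
  M_A = Pab²/L² = 3·(16/3)·(8/3)²/8² = 16/9 kN·m
  R_B = Pa²(a+3b)/L³ = 3·(16/3)²·((16/3)+3·(8/3))/8³ = 20/9 kN
  M_B = -Pa²b/L² = -3·(16/3)²·(8/3)/8² = -32/9 kN·m
Load 4 — applied couple M₀=-20 kN·m at a=4 m (b=L-a=4):
  R_A = 6M₀ab/L³ = 6·(-20)·4·4/8³ = -15/4 kN
  M_A = M₀b(2a-b)/L² = (-20)·4·(2·4-4)/8² = -5 kN·m
  R_B = -6M₀ab/L³ = -6·(-20)·4·4/8³ = 15/4 kN
  M_B = M₀a(2b-a)/L² = (-20)·4·(2·4-4)/8² = -5 kN·m
Superposition: R_A = 25171/576 kN, M_A = 7471/144 kN·m, R_B = 27245/576 kN, M_B = -8825/144 kN·m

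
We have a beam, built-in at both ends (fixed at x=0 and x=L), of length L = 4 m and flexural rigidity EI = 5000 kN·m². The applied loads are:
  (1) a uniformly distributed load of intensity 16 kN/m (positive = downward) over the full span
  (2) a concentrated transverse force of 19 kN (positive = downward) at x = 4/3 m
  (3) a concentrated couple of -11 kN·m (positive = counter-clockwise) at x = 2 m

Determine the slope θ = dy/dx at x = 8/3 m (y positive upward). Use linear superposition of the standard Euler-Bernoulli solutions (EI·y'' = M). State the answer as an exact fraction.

θ(8/3) = 287/151875 rad

Load 1 — uniform load w=16 kN/m over full span:
  θ_1 = -wx(L-x)(L-2x)/(12EI) = -16·(8/3)·(4-(8/3))·(4-2·(8/3))/(12·5000) = 64/50625 rad
Load 2 — point force P=19 kN at a=4/3 m (b=L-a=8/3):
  θ_2 = Pa²(L-x)(2bL-(3b+a)(L-x))/(2L³EI)  [x>a] = 19·(4/3)²·(4-(8/3))·(2·(8/3)·4-(3·(8/3)+(4/3))·(4-(8/3)))/(2·4³·5000) = 19/30375 rad
Load 3 — applied couple M₀=-11 kN·m at a=2 m (b=L-a=2):
  θ_3 = (R_Ax²/2 - M_Ax - M₀(x-a))/EI  [x>a] with R_A=-33/8, M_A=-11/4 = ((-33/8)·(8/3)²/2 - (-11/4)·(8/3) - (-11)·((8/3)-2))/5000 = 0 rad
Superposition: θ = Σ θ_i = 287/151875 rad ≈ 0.001890 rad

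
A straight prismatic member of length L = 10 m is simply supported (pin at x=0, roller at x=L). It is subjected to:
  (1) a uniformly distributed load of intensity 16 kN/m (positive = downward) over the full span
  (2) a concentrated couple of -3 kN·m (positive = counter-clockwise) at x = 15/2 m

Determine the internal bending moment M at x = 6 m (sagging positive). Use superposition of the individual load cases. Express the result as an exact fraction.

M(6) = 951/5 kN·m

Load 1 — uniform load w=16 kN/m over full span:
  M_1 = wx(L-x)/2 = 16·6·(10-6)/2 = 192 kN·m
Load 2 — applied couple M₀=-3 kN·m at a=15/2 m (b=L-a=5/2):
  M_2 = M₀x/L  [x≤a] = (-3)·6/10 = -9/5 kN·m
Superposition: M = Σ M_i = 951/5 kN·m ≈ 190.200000 kN·m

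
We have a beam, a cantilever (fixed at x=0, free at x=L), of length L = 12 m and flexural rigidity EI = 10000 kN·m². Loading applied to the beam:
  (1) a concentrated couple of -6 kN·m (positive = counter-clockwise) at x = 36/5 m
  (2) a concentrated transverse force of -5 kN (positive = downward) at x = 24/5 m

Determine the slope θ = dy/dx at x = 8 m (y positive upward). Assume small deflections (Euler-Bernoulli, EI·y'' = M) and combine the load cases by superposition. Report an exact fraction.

θ(8) = 9/6250 rad

Load 1 — applied couple M₀=-6 kN·m at a=36/5 m (b=L-a=24/5):
  θ_1 = M₀a/EI  [x>a] = (-6)·(36/5)/10000 = -27/6250 rad
Load 2 — point force P=-5 kN at a=24/5 m (b=L-a=36/5):
  θ_2 = -Pa²/(2EI)  [x>a] = -(-5)·(24/5)²/(2·10000) = 18/3125 rad
Superposition: θ = Σ θ_i = 9/6250 rad ≈ 0.001440 rad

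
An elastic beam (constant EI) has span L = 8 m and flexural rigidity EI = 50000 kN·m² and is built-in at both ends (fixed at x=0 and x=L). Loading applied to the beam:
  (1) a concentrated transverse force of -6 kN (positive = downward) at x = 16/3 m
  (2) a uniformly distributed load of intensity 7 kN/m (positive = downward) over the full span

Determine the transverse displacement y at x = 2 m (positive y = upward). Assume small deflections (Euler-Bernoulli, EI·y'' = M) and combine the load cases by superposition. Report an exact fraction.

Load 1 — point force P=-6 kN at a=16/3 m (b=L-a=8/3):
  y_1 = -Pb²x²(3aL-(3a+b)x)/(6L³EI)  [x≤a] = -(-6)·(8/3)²·2²·(3·(16/3)·8-(3·(16/3)+(8/3))·2)/(6·8³·50000) = 17/168750 m
Load 2 — uniform load w=7 kN/m over full span:
  y_2 = -wx²(L-x)²/(24EI) = -7·2²·(8-2)²/(24·50000) = -21/25000 m
Superposition: y = Σ y_i = -499/675000 m ≈ -0.000739 m

y(2) = -499/675000 m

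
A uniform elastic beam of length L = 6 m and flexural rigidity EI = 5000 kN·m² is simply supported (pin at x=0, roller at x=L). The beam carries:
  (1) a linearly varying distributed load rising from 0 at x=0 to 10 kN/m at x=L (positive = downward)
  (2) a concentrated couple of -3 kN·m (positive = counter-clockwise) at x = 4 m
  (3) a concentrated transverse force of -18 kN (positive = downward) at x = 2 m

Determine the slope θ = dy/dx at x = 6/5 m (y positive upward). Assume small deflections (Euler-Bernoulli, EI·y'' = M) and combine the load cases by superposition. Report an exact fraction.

Load 1 — triangular load w₀=10 kN/m (0→w₀ over full span):
  θ_1 = -w₀(7L⁴-30L²x²+15x⁴)/(360LEI) = -10·(7·6⁴-30·6²·(6/5)²+15·(6/5)⁴)/(360·6·5000) = -546/78125 rad
Load 2 — applied couple M₀=-3 kN·m at a=4 m (b=L-a=2):
  θ_2 = (M₀x²/(2L)+C₁)/EI  [x≤a] with C₁=M₀(3b²-L²)/(6L)=2 = ((-3)·(6/5)²/(2·6)+2)/5000 = 41/125000 rad
Load 3 — point force P=-18 kN at a=2 m (b=L-a=4):
  θ_3 = -Pb(L²-b²-3x²)/(6LEI)  [x≤a] = -(-18)·4·(6²-4²-3·(6/5)²)/(6·6·5000) = 98/15625 rad
Superposition: θ = Σ θ_i = -243/625000 rad ≈ -0.000389 rad

θ(6/5) = -243/625000 rad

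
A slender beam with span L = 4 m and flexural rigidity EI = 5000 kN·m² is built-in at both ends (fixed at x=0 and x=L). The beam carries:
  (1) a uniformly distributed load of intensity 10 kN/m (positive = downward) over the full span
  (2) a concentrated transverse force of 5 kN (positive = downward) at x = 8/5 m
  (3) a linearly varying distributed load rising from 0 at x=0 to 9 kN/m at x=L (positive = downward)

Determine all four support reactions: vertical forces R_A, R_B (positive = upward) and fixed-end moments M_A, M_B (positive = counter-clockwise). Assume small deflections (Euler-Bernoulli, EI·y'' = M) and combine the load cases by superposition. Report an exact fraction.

R_A = 716/25 kN, M_A = 1576/75 kN·m, R_B = 859/25 kN, M_B = -1684/75 kN·m

Load 1 — uniform load w=10 kN/m over full span:
  R_A = wL/2 = 10·4/2 = 20 kN
  M_A = wL²/12 = 10·4²/12 = 40/3 kN·m
  R_B = wL/2 = 10·4/2 = 20 kN
  M_B = -wL²/12 = -10·4²/12 = -40/3 kN·m
Load 2 — point force P=5 kN at a=8/5 m (b=L-a=12/5):
  R_A = Pb²(3a+b)/L³ = 5·(12/5)²·(3·(8/5)+(12/5))/4³ = 81/25 kN
  M_A = Pab²/L² = 5·(8/5)·(12/5)²/4² = 72/25 kN·m
  R_B = Pa²(a+3b)/L³ = 5·(8/5)²·((8/5)+3·(12/5))/4³ = 44/25 kN
  M_B = -Pa²b/L² = -5·(8/5)²·(12/5)/4² = -48/25 kN·m
Load 3 — triangular load w₀=9 kN/m (0→w₀ over full span):
  R_A = 3w₀L/20 = 3·9·4/20 = 27/5 kN
  M_A = w₀L²/30 = 9·4²/30 = 24/5 kN·m
  R_B = 7w₀L/20 = 7·9·4/20 = 63/5 kN
  M_B = -w₀L²/20 = -9·4²/20 = -36/5 kN·m
Superposition: R_A = 716/25 kN, M_A = 1576/75 kN·m, R_B = 859/25 kN, M_B = -1684/75 kN·m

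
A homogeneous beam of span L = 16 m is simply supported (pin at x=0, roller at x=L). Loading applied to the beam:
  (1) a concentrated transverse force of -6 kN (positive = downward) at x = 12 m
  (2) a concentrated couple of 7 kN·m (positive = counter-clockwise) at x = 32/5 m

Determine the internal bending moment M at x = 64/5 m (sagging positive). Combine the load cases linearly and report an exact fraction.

Load 1 — point force P=-6 kN at a=12 m (b=L-a=4):
  M_1 = Pa(L-x)/L  [x>a] = (-6)·12·(16-(64/5))/16 = -72/5 kN·m
Load 2 — applied couple M₀=7 kN·m at a=32/5 m (b=L-a=48/5):
  M_2 = M₀x/L - M₀  [x>a] = 7·(64/5)/16 - 7 = -7/5 kN·m
Superposition: M = Σ M_i = -79/5 kN·m ≈ -15.800000 kN·m

M(64/5) = -79/5 kN·m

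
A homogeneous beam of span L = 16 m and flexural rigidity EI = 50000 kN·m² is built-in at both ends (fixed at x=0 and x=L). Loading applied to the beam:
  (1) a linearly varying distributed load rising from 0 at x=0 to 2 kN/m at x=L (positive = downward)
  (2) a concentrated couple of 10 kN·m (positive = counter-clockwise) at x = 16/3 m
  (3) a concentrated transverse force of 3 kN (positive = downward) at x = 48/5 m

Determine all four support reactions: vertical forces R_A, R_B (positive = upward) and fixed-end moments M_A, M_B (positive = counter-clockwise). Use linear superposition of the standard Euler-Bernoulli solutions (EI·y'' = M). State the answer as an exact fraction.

R_A = 5017/750 kN, M_A = 8128/375 kN·m, R_B = 9233/750 kN, M_B = -10942/375 kN·m

Load 1 — triangular load w₀=2 kN/m (0→w₀ over full span):
  R_A = 3w₀L/20 = 3·2·16/20 = 24/5 kN
  M_A = w₀L²/30 = 2·16²/30 = 256/15 kN·m
  R_B = 7w₀L/20 = 7·2·16/20 = 56/5 kN
  M_B = -w₀L²/20 = -2·16²/20 = -128/5 kN·m
Load 2 — applied couple M₀=10 kN·m at a=16/3 m (b=L-a=32/3):
  R_A = 6M₀ab/L³ = 6·10·(16/3)·(32/3)/16³ = 5/6 kN
  M_A = M₀b(2a-b)/L² = 10·(32/3)·(2·(16/3)-(32/3))/16² = 0 kN·m
  R_B = -6M₀ab/L³ = -6·10·(16/3)·(32/3)/16³ = -5/6 kN
  M_B = M₀a(2b-a)/L² = 10·(16/3)·(2·(32/3)-(16/3))/16² = 10/3 kN·m
Load 3 — point force P=3 kN at a=48/5 m (b=L-a=32/5):
  R_A = Pb²(3a+b)/L³ = 3·(32/5)²·(3·(48/5)+(32/5))/16³ = 132/125 kN
  M_A = Pab²/L² = 3·(48/5)·(32/5)²/16² = 576/125 kN·m
  R_B = Pa²(a+3b)/L³ = 3·(48/5)²·((48/5)+3·(32/5))/16³ = 243/125 kN
  M_B = -Pa²b/L² = -3·(48/5)²·(32/5)/16² = -864/125 kN·m
Superposition: R_A = 5017/750 kN, M_A = 8128/375 kN·m, R_B = 9233/750 kN, M_B = -10942/375 kN·m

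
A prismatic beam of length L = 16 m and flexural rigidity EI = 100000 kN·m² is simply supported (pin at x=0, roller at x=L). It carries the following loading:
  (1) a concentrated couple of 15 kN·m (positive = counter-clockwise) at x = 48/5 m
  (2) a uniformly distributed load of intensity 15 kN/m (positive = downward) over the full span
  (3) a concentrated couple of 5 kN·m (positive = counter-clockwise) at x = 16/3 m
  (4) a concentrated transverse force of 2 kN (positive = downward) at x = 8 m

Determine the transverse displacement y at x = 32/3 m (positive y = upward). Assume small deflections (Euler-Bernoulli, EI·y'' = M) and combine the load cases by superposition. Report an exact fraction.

y(32/3) = -47552/421875 m

Load 1 — applied couple M₀=15 kN·m at a=48/5 m (b=L-a=32/5):
  y_1 = (M₀x³/(6L)-M₀(x-a)²/2+C₁x)/EI  [x>a] with C₁=M₀(3b²-L²)/(6L)=-104/5 = (15·(32/3)³/(6·16)-15·((32/3)-(48/5))²/2+(-104/5)·(32/3))/100000 = -172/421875 m
Load 2 — uniform load w=15 kN/m over full span:
  y_2 = -wx(L³-2Lx²+x³)/(24EI) = -15·(32/3)·(16³-2·16·(32/3)²+(32/3)³)/(24·100000) = -5632/50625 m
Load 3 — applied couple M₀=5 kN·m at a=16/3 m (b=L-a=32/3):
  y_3 = (M₀x³/(6L)-M₀(x-a)²/2+C₁x)/EI  [x>a] with C₁=M₀(3b²-L²)/(6L)=40/9 = (5·(32/3)³/(6·16)-5·((32/3)-(16/3))²/2+(40/9)·(32/3))/100000 = 4/10125 m
Load 4 — point force P=2 kN at a=8 m (b=L-a=8):
  y_4 = -Pa(L-x)(2Lx-a²-x²)/(6LEI)  [x>a] = -2·8·(16-(32/3))·(2·16·(32/3)-8²-(32/3)²)/(6·16·100000) = -368/253125 m
Superposition: y = Σ y_i = -47552/421875 m ≈ -0.112716 m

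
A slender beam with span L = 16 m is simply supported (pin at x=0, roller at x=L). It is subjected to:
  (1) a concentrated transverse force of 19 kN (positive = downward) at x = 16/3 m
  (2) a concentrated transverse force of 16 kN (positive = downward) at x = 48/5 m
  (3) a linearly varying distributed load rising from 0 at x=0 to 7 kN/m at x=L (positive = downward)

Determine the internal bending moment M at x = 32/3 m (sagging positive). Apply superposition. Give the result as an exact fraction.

M(32/3) = 79216/405 kN·m

Load 1 — point force P=19 kN at a=16/3 m (b=L-a=32/3):
  M_1 = Pa(L-x)/L  [x>a] = 19·(16/3)·(16-(32/3))/16 = 304/9 kN·m
Load 2 — point force P=16 kN at a=48/5 m (b=L-a=32/5):
  M_2 = Pa(L-x)/L  [x>a] = 16·(48/5)·(16-(32/3))/16 = 256/5 kN·m
Load 3 — triangular load w₀=7 kN/m (0→w₀ over full span):
  M_3 = w₀Lx/6 - w₀x³/(6L) = 7·16·(32/3)/6 - 7·(32/3)³/(6·16) = 8960/81 kN·m
Superposition: M = Σ M_i = 79216/405 kN·m ≈ 195.595062 kN·m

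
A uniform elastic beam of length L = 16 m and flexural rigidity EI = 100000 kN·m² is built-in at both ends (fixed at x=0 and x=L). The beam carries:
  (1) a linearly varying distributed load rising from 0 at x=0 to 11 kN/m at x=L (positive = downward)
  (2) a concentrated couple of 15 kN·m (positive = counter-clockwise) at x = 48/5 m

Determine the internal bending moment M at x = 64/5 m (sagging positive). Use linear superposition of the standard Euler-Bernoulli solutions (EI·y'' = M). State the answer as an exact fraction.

Load 1 — triangular load w₀=11 kN/m (0→w₀ over full span):
  M_1 = 3w₀Lx/20 - w₀L²/30 - w₀x³/(6L) = 3·11·16·(64/5)/20 - 11·16²/30 - 11·(64/5)³/(6·16) = 1408/375 kN·m
Load 2 — applied couple M₀=15 kN·m at a=48/5 m (b=L-a=32/5):
  M_2 = R_Ax - M_A - M₀  [x>a] with R_A=27/20, M_A=24/5 = (27/20)·(64/5) - (24/5) - 15 = -63/25 kN·m
Superposition: M = Σ M_i = 463/375 kN·m ≈ 1.234667 kN·m

M(64/5) = 463/375 kN·m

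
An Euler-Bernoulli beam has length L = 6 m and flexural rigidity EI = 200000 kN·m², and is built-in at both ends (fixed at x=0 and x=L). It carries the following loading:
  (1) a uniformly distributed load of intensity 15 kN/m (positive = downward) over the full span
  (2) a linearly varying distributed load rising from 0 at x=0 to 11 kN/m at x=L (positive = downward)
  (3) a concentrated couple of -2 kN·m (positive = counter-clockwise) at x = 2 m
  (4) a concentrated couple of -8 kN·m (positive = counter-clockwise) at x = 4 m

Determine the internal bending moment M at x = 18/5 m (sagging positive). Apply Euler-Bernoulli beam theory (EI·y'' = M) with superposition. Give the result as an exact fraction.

Load 1 — uniform load w=15 kN/m over full span:
  M_1 = wLx/2 - wL²/12 - wx²/2 = 15·6·(18/5)/2 - 15·6²/12 - 15·(18/5)²/2 = 99/5 kN·m
Load 2 — triangular load w₀=11 kN/m (0→w₀ over full span):
  M_2 = 3w₀Lx/20 - w₀L²/30 - w₀x³/(6L) = 3·11·6·(18/5)/20 - 11·6²/30 - 11·(18/5)³/(6·6) = 1023/125 kN·m
Load 3 — applied couple M₀=-2 kN·m at a=2 m (b=L-a=4):
  M_3 = R_Ax - M_A - M₀  [x>a] with R_A=-4/9, M_A=0 = (-4/9)·(18/5) - 0 - (-2) = 2/5 kN·m
Load 4 — applied couple M₀=-8 kN·m at a=4 m (b=L-a=2):
  M_4 = R_Ax - M_A  [x≤a] with R_A=-16/9, M_A=-8/3 = (-16/9)·(18/5) - (-8/3) = -56/15 kN·m
Superposition: M = Σ M_i = 9244/375 kN·m ≈ 24.650667 kN·m

M(18/5) = 9244/375 kN·m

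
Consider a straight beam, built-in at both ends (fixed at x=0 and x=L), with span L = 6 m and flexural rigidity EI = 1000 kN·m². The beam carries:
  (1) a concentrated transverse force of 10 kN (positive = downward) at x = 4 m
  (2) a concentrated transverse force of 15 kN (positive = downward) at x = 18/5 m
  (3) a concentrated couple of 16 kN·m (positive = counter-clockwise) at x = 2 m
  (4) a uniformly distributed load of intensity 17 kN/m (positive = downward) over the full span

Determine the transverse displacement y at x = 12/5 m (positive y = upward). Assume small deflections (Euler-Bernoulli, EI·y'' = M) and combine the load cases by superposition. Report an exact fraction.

y(12/5) = -76769/1171875 m

Load 1 — point force P=10 kN at a=4 m (b=L-a=2):
  y_1 = -Pb²x²(3aL-(3a+b)x)/(6L³EI)  [x≤a] = -10·2²·(12/5)²·(3·4·6-(3·4+2)·(12/5))/(6·6³·1000) = -64/9375 m
Load 2 — point force P=15 kN at a=18/5 m (b=L-a=12/5):
  y_2 = -Pb²x²(3aL-(3a+b)x)/(6L³EI)  [x≤a] = -15·(12/5)²·(12/5)²·(3·(18/5)·6-(3·(18/5)+(12/5))·(12/5))/(6·6³·1000) = -4968/390625 m
Load 3 — applied couple M₀=16 kN·m at a=2 m (b=L-a=4):
  y_3 = (R_Ax³/6 - M_Ax²/2 - M₀(x-a)²/2)/EI  [x>a] with R_A=32/9, M_A=0 = ((32/9)·(12/5)³/6 - 0·(12/5)²/2 - 16·((12/5)-2)²/2)/1000 = 108/15625 m
Load 4 — uniform load w=17 kN/m over full span:
  y_4 = -wx²(L-x)²/(24EI) = -17·(12/5)²·(6-(12/5))²/(24·1000) = -4131/78125 m
Superposition: y = Σ y_i = -76769/1171875 m ≈ -0.065510 m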